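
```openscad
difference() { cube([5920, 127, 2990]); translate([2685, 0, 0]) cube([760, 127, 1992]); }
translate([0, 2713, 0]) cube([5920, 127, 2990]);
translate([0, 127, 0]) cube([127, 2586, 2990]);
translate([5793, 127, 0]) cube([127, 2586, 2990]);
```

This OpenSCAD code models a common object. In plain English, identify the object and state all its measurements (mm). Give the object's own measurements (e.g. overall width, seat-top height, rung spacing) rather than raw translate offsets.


A single room: four walls, each 2990 mm tall and 127 mm thick, enclosing an outside footprint 5920×2840 mm (x × y), no floor or roof. The front and back walls (−y and +y sides) run the full x-width; the side walls fit between their inner faces. A door opening 760 mm wide and 1992 mm tall is cut through the front wall from the floor up, its −x edge 2685 mm from the wall's −x end.


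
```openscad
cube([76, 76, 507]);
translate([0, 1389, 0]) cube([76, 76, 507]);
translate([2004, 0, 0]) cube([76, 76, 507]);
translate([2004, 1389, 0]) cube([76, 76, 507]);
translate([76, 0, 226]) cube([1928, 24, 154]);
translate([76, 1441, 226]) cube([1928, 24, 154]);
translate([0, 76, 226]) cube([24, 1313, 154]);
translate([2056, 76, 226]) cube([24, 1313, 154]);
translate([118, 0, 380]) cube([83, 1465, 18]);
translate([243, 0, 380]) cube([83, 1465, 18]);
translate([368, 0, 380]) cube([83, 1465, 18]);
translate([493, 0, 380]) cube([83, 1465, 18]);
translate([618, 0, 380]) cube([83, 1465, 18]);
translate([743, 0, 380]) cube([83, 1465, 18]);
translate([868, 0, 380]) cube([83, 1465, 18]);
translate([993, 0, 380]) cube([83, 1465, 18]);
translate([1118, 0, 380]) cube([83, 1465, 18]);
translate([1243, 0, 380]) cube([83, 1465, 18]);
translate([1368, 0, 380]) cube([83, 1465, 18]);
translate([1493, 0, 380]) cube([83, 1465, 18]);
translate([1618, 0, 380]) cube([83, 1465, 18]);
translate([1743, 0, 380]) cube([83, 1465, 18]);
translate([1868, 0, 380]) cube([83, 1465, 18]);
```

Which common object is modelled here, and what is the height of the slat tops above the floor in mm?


A bed frame. The slat-top height is 398 mm.

Four posts, four rails, and a row of slats — a bed frame. Slats sit on the rails at z = 226 + 154 = 380; with slat thickness 18, the top is 398 mm.


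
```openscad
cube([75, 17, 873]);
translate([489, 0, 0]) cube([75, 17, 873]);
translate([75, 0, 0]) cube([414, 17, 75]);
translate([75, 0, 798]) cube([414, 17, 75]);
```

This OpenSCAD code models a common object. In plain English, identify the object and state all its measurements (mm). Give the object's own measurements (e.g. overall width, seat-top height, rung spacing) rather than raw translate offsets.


A rectangular picture frame lying in the x–z plane (depth along y). The opening is 414 mm wide (x) by 723 mm tall (z), surrounded by a border 75 mm wide on all four sides. The frame is 17 mm deep and is made of two full-height vertical stiles with two horizontal rails fitted between them.


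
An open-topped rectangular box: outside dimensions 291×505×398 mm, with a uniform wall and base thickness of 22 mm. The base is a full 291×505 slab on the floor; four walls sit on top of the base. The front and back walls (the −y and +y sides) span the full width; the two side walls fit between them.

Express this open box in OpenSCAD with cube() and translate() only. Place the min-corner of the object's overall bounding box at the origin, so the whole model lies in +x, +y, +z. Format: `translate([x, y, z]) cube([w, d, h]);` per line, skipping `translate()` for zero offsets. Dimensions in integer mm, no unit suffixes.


cube([291, 505, 22]);
translate([0, 0, 22]) cube([291, 22, 376]);
translate([0, 483, 22]) cube([291, 22, 376]);
translate([0, 22, 22]) cube([22, 461, 376]);
translate([269, 22, 22]) cube([22, 461, 376]);


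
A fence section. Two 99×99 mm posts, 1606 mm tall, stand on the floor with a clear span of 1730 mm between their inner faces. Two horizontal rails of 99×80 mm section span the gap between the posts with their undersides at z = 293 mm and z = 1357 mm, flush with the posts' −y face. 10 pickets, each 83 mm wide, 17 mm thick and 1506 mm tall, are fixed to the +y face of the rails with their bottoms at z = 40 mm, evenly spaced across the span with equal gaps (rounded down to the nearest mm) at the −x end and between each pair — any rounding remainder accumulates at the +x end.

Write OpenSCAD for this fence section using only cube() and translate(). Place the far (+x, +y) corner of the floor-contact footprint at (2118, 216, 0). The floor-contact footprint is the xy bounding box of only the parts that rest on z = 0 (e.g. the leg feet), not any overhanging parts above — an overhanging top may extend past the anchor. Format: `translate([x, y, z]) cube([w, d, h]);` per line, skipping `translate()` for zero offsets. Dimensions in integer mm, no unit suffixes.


translate([190, 117, 0]) cube([99, 99, 1606]);
translate([2019, 117, 0]) cube([99, 99, 1606]);
translate([289, 117, 293]) cube([1730, 99, 80]);
translate([289, 117, 1357]) cube([1730, 99, 80]);
translate([370, 216, 40]) cube([83, 17, 1506]);
translate([534, 216, 40]) cube([83, 17, 1506]);
translate([698, 216, 40]) cube([83, 17, 1506]);
translate([862, 216, 40]) cube([83, 17, 1506]);
translate([1026, 216, 40]) cube([83, 17, 1506]);
translate([1190, 216, 40]) cube([83, 17, 1506]);
translate([1354, 216, 40]) cube([83, 17, 1506]);
translate([1518, 216, 40]) cube([83, 17, 1506]);
translate([1682, 216, 40]) cube([83, 17, 1506]);
translate([1846, 216, 40]) cube([83, 17, 1506]);


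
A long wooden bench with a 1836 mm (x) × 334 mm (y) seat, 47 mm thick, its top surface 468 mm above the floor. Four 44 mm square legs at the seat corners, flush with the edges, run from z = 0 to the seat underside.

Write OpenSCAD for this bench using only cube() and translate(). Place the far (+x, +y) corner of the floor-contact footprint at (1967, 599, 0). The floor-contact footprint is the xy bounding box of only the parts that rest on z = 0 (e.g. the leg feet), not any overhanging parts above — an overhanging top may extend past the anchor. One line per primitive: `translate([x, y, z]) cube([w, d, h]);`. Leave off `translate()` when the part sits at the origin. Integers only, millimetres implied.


translate([131, 265, 421]) cube([1836, 334, 47]);
translate([131, 265, 0]) cube([44, 44, 421]);
translate([131, 555, 0]) cube([44, 44, 421]);
translate([1923, 265, 0]) cube([44, 44, 421]);
translate([1923, 555, 0]) cube([44, 44, 421]);


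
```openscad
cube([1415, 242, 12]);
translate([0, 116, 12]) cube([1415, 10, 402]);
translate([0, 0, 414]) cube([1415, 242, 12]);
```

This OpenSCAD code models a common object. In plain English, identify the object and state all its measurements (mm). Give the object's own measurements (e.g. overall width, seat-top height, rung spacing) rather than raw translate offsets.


An I-beam lying along x, 1415 mm long. Overall section height 426 mm. Two flanges 242 mm wide (y) and 12 mm thick, one on the floor and one at the top; a web 10 mm thick runs between them, centred on the flange width.


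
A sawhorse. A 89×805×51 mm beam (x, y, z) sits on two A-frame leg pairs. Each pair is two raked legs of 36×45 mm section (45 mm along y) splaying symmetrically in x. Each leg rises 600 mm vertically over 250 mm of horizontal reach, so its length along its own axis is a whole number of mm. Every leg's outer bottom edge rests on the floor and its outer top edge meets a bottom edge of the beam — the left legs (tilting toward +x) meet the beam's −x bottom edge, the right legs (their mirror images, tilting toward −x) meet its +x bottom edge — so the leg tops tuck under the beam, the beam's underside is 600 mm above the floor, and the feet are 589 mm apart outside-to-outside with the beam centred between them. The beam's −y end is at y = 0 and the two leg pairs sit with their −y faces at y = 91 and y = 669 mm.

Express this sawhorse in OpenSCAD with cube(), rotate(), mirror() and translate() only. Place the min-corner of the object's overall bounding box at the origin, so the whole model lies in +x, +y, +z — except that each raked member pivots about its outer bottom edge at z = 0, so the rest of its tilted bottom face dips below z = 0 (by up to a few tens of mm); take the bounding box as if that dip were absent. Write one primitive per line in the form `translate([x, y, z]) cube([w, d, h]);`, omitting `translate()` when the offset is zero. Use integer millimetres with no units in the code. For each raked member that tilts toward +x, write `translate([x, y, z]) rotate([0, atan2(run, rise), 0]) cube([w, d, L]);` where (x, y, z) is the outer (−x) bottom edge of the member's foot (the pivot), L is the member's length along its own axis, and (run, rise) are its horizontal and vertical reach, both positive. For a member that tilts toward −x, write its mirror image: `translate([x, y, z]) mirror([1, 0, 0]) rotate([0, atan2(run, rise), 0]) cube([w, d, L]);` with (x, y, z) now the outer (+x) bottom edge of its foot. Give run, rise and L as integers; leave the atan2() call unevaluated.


translate([250, 0, 600]) cube([89, 805, 51]);
translate([0, 91, 0]) rotate([0, atan2(250, 600), 0]) cube([36, 45, 650]);
translate([589, 91, 0]) mirror([1, 0, 0]) rotate([0, atan2(250, 600), 0]) cube([36, 45, 650]);
translate([0, 669, 0]) rotate([0, atan2(250, 600), 0]) cube([36, 45, 650]);
translate([589, 669, 0]) mirror([1, 0, 0]) rotate([0, atan2(250, 600), 0]) cube([36, 45, 650]);


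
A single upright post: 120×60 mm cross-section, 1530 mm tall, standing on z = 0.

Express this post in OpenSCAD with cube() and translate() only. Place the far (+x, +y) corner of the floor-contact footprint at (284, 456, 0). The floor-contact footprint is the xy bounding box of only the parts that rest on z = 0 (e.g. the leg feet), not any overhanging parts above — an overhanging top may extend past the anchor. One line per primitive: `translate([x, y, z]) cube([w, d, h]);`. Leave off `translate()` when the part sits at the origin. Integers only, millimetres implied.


translate([164, 396, 0]) cube([120, 60, 1530]);


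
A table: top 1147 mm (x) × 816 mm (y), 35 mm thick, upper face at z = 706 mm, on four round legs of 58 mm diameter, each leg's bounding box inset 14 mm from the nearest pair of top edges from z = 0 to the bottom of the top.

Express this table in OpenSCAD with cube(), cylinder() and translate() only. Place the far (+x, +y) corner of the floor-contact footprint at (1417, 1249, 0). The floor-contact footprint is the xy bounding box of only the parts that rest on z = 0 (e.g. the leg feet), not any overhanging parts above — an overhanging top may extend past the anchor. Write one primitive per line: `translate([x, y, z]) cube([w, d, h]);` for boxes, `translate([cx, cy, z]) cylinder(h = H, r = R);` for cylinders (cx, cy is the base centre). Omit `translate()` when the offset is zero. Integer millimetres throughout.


translate([284, 447, 671]) cube([1147, 816, 35]);
translate([327, 490, 0]) cylinder(h = 671, r = 29);
translate([1388, 490, 0]) cylinder(h = 671, r = 29);
translate([327, 1220, 0]) cylinder(h = 671, r = 29);
translate([1388, 1220, 0]) cylinder(h = 671, r = 29);


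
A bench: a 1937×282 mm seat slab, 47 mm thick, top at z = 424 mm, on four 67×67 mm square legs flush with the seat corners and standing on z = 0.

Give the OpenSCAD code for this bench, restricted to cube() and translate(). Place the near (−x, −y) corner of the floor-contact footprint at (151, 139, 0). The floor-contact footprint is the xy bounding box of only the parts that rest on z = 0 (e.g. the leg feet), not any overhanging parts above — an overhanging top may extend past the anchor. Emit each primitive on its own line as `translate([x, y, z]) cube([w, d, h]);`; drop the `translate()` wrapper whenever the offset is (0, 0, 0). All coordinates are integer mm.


translate([151, 139, 377]) cube([1937, 282, 47]);
translate([151, 139, 0]) cube([67, 67, 377]);
translate([151, 354, 0]) cube([67, 67, 377]);
translate([2021, 139, 0]) cube([67, 67, 377]);
translate([2021, 354, 0]) cube([67, 67, 377]);


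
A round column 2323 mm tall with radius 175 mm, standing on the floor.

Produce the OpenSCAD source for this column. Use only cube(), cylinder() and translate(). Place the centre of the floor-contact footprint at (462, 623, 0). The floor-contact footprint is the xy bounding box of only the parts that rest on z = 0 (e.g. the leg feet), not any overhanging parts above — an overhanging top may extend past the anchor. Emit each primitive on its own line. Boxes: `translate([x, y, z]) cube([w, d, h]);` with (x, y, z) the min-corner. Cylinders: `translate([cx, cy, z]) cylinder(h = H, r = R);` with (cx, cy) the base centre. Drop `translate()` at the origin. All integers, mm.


translate([462, 623, 0]) cylinder(h = 2323, r = 175);


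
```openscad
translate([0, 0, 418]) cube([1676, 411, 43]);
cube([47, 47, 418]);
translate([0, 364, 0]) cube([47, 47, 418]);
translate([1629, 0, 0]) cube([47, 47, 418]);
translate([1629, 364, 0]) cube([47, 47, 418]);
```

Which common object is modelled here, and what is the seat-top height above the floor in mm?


A bench. The seat-top height is 461 mm.

A long slab on four corner posts — a bench. The slab sits at z = 418 with thickness 43, so the top is 418 + 43 = 461 mm.


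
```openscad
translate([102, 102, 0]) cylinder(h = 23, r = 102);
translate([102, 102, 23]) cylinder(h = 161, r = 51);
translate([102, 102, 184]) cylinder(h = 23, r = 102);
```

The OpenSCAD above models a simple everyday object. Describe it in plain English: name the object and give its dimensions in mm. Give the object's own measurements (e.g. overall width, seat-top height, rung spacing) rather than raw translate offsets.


A spool: two coaxial disc flanges of radius 102 mm and thickness 23 mm, joined by a core cylinder of radius 51 mm and height 161 mm. The lower flange rests on z = 0 and the three cylinders share a vertical axis.


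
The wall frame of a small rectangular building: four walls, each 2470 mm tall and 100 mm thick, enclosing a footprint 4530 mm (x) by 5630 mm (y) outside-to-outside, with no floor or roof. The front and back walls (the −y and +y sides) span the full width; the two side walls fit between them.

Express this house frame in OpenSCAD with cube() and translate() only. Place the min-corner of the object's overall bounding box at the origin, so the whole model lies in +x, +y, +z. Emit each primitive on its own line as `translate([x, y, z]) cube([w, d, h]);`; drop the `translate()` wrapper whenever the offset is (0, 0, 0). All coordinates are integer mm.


cube([4530, 100, 2470]);
translate([0, 5530, 0]) cube([4530, 100, 2470]);
translate([0, 100, 0]) cube([100, 5430, 2470]);
translate([4430, 100, 0]) cube([100, 5430, 2470]);


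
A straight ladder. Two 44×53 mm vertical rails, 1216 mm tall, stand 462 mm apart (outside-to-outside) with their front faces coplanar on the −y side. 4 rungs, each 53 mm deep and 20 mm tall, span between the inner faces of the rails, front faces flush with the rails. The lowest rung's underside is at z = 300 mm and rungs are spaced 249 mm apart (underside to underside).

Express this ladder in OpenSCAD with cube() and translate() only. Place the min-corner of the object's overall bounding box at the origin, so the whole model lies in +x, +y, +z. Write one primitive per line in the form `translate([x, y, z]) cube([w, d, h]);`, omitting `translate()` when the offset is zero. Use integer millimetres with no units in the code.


cube([44, 53, 1216]);
translate([418, 0, 0]) cube([44, 53, 1216]);
translate([44, 0, 300]) cube([374, 53, 20]);
translate([44, 0, 549]) cube([374, 53, 20]);
translate([44, 0, 798]) cube([374, 53, 20]);
translate([44, 0, 1047]) cube([374, 53, 20]);


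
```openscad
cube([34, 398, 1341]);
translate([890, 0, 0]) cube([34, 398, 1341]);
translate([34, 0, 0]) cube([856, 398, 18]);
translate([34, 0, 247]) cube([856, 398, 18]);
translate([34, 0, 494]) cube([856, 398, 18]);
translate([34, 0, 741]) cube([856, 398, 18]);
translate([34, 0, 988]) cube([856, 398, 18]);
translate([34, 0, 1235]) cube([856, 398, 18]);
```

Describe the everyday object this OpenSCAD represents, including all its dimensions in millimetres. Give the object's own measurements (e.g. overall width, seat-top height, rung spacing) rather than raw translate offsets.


An open bookshelf. Two side panels, each 34 mm thick, 398 mm deep and 1341 mm tall, stand 924 mm apart (outside-to-outside). Between them sit 6 shelves, each 18 mm thick and 398 mm deep, spanning the full gap between the sides. The bottom shelf rests on the floor (its underside at z = 0) and the clear gap between one shelf's top and the next shelf's underside is 229 mm.


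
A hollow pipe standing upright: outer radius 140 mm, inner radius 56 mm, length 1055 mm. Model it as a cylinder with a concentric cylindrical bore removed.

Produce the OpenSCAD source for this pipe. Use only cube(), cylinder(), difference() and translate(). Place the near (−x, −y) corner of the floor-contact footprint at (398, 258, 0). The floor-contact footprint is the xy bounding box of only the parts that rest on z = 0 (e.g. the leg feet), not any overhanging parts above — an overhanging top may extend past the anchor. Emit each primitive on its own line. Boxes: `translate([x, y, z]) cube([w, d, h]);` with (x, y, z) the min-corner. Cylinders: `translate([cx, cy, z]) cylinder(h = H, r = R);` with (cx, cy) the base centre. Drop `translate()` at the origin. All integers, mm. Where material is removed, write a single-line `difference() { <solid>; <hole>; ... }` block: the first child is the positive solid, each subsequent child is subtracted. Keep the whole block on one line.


difference() { translate([538, 398, 0]) cylinder(h = 1055, r = 140); translate([538, 398, 0]) cylinder(h = 1055, r = 56); }


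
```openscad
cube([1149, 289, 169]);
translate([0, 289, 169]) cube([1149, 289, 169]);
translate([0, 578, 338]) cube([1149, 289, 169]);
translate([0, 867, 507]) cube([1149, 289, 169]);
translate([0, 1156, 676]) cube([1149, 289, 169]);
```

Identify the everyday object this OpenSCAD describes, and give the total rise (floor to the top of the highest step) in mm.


A staircase. The total rise is 845 mm.

5 identical blocks, each offset up and back from the previous — a staircase. Each step is 169 mm tall and there are 5 of them, so the total rise is 5 × 169 = 845 mm.


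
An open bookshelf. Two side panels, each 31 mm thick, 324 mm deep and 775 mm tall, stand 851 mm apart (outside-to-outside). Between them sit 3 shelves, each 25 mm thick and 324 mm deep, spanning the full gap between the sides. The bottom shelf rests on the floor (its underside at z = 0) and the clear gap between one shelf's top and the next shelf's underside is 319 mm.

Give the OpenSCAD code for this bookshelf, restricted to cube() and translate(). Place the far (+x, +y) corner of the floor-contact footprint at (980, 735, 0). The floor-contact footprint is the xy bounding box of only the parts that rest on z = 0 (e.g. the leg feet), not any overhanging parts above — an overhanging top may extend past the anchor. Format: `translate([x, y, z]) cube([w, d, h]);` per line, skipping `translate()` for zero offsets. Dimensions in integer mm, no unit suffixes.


translate([129, 411, 0]) cube([31, 324, 775]);
translate([949, 411, 0]) cube([31, 324, 775]);
translate([160, 411, 0]) cube([789, 324, 25]);
translate([160, 411, 344]) cube([789, 324, 25]);
translate([160, 411, 688]) cube([789, 324, 25]);


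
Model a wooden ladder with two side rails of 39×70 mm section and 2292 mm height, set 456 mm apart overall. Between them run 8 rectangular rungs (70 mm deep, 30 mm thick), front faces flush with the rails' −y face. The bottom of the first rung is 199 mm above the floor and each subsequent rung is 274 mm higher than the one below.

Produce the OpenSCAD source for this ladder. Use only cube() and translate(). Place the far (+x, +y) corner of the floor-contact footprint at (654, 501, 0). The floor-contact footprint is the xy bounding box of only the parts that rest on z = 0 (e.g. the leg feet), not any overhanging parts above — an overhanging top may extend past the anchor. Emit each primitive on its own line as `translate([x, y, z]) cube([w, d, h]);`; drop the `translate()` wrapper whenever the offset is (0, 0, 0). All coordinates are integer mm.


// rung span = 456 - 2*39 = 378
// rung[k] z = 199 + k*274
translate([198, 431, 0]) cube([39, 70, 2292]);
translate([615, 431, 0]) cube([39, 70, 2292]);
translate([237, 431, 199]) cube([378, 70, 30]);
translate([237, 431, 473]) cube([378, 70, 30]);
translate([237, 431, 747]) cube([378, 70, 30]);
translate([237, 431, 1021]) cube([378, 70, 30]);
translate([237, 431, 1295]) cube([378, 70, 30]);
translate([237, 431, 1569]) cube([378, 70, 30]);
translate([237, 431, 1843]) cube([378, 70, 30]);
translate([237, 431, 2117]) cube([378, 70, 30]);


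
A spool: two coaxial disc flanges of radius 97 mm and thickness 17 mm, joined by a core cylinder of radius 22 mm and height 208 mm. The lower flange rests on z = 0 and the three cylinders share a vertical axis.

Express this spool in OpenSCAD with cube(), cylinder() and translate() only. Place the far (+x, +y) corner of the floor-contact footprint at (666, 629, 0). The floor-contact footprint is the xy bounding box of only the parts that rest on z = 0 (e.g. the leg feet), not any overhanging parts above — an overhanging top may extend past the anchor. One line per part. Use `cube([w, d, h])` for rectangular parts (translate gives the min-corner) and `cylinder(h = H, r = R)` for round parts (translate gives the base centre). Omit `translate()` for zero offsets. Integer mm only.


translate([569, 532, 0]) cylinder(h = 17, r = 97);
translate([569, 532, 17]) cylinder(h = 208, r = 22);
translate([569, 532, 225]) cylinder(h = 17, r = 97);


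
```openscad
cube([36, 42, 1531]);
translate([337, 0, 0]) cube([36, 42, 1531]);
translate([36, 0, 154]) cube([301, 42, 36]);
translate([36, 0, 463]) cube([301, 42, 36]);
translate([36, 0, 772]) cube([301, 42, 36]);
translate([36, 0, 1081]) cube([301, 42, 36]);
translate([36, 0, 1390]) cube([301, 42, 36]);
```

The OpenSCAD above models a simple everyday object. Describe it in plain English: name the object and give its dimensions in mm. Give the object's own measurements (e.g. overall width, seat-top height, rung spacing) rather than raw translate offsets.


A straight ladder. Two 36×42 mm vertical rails, 1531 mm tall, stand 373 mm apart (outside-to-outside) with their front faces coplanar on the −y side. 5 rungs, each 42 mm deep and 36 mm tall, span between the inner faces of the rails, front faces flush with the rails. The lowest rung's underside is at z = 154 mm and rungs are spaced 309 mm apart (underside to underside).


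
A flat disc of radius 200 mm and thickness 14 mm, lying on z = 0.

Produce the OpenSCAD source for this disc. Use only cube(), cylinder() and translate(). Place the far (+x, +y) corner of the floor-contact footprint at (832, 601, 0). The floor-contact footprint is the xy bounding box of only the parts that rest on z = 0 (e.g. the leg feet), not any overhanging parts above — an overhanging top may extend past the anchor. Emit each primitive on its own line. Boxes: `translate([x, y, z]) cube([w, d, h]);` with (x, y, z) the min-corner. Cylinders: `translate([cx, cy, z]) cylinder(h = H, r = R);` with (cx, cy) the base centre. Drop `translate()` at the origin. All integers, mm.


translate([632, 401, 0]) cylinder(h = 14, r = 200);


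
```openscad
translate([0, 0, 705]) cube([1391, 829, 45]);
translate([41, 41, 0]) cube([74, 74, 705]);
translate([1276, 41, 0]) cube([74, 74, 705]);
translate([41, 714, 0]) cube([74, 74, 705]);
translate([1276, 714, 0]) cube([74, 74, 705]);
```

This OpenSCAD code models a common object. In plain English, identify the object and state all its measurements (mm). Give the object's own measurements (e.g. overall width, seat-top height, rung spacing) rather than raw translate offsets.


A rectangular dining table. The top is 1391×829×45 mm with its upper surface at z = 750 mm. It stands on four 74×74 mm square legs, each inset 41 mm from the nearest pair of top edges, running from the floor to the underside of the top.


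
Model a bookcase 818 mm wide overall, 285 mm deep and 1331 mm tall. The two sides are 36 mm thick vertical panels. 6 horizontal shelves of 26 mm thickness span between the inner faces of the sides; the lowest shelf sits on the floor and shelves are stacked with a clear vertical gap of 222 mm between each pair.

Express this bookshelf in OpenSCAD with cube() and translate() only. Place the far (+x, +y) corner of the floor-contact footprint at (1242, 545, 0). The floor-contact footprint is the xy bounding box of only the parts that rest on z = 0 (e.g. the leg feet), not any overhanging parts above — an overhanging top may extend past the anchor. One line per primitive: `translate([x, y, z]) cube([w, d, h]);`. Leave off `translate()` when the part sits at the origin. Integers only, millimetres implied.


translate([424, 260, 0]) cube([36, 285, 1331]);
translate([1206, 260, 0]) cube([36, 285, 1331]);
translate([460, 260, 0]) cube([746, 285, 26]);
translate([460, 260, 248]) cube([746, 285, 26]);
translate([460, 260, 496]) cube([746, 285, 26]);
translate([460, 260, 744]) cube([746, 285, 26]);
translate([460, 260, 992]) cube([746, 285, 26]);
translate([460, 260, 1240]) cube([746, 285, 26]);


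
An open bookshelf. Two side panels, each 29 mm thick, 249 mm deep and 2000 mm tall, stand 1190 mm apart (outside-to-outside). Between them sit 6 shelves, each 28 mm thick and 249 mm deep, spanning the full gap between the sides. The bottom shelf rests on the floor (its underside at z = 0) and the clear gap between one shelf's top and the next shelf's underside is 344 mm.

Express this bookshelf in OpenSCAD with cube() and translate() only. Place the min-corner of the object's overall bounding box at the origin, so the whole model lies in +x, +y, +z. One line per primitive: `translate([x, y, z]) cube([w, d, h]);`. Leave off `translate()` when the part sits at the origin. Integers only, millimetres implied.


cube([29, 249, 2000]);
translate([1161, 0, 0]) cube([29, 249, 2000]);
translate([29, 0, 0]) cube([1132, 249, 28]);
translate([29, 0, 372]) cube([1132, 249, 28]);
translate([29, 0, 744]) cube([1132, 249, 28]);
translate([29, 0, 1116]) cube([1132, 249, 28]);
translate([29, 0, 1488]) cube([1132, 249, 28]);
translate([29, 0, 1860]) cube([1132, 249, 28]);


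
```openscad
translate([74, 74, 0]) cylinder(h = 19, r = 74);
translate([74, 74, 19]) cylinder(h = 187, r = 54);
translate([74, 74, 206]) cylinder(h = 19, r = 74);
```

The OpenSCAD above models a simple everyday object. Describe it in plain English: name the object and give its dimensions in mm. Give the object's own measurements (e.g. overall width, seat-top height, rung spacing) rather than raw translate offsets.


A spool: two coaxial disc flanges of radius 74 mm and thickness 19 mm, joined by a core cylinder of radius 54 mm and height 187 mm. The lower flange rests on z = 0 and the three cylinders share a vertical axis.


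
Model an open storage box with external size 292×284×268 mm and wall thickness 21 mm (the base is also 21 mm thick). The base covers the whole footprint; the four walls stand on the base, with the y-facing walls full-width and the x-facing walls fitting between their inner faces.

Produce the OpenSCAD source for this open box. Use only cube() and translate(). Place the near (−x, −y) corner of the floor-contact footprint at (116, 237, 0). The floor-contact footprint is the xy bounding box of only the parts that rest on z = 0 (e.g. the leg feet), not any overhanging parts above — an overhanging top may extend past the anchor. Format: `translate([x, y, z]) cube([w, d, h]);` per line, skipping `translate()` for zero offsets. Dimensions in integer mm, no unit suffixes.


translate([116, 237, 0]) cube([292, 284, 21]);
translate([116, 237, 21]) cube([292, 21, 247]);
translate([116, 500, 21]) cube([292, 21, 247]);
translate([116, 258, 21]) cube([21, 242, 247]);
translate([387, 258, 21]) cube([21, 242, 247]);


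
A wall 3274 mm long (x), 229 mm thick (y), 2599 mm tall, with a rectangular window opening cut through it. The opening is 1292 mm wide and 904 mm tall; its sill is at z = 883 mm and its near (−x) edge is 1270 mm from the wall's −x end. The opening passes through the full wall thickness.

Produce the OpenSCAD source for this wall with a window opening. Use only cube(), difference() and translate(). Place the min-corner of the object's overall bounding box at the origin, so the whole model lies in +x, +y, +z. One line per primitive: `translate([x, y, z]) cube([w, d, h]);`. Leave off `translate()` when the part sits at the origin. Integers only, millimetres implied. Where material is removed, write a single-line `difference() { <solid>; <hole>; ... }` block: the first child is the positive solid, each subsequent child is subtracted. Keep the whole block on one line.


difference() { cube([3274, 229, 2599]); translate([1270, 0, 883]) cube([1292, 229, 904]); }


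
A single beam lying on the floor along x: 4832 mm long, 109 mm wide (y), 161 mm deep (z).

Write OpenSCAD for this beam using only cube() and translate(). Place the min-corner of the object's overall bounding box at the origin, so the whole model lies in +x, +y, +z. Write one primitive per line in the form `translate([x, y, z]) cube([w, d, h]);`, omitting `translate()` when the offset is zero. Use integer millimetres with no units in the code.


cube([4832, 109, 161]);


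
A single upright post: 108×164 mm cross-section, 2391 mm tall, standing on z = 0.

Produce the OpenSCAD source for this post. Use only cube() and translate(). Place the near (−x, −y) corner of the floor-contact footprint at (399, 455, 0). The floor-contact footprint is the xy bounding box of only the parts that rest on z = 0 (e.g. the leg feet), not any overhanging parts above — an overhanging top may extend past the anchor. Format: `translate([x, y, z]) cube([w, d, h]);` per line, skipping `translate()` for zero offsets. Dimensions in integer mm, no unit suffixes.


translate([399, 455, 0]) cube([108, 164, 2391]);


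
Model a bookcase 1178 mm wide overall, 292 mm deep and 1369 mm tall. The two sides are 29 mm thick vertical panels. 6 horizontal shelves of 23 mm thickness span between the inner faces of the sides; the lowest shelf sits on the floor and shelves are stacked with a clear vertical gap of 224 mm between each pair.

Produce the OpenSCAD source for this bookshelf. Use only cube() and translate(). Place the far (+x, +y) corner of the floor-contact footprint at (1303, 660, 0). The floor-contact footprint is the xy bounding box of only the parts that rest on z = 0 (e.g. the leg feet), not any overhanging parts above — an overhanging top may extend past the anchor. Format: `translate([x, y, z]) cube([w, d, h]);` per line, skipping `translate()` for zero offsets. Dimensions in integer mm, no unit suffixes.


translate([125, 368, 0]) cube([29, 292, 1369]);
translate([1274, 368, 0]) cube([29, 292, 1369]);
translate([154, 368, 0]) cube([1120, 292, 23]);
translate([154, 368, 247]) cube([1120, 292, 23]);
translate([154, 368, 494]) cube([1120, 292, 23]);
translate([154, 368, 741]) cube([1120, 292, 23]);
translate([154, 368, 988]) cube([1120, 292, 23]);
translate([154, 368, 1235]) cube([1120, 292, 23]);


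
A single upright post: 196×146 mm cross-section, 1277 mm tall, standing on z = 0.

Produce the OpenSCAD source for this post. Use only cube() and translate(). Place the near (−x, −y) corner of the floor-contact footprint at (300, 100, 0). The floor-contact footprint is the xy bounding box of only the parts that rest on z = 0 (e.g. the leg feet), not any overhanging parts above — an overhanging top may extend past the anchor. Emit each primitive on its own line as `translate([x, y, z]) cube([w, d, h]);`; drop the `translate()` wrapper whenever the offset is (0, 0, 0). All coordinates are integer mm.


translate([300, 100, 0]) cube([196, 146, 1277]);


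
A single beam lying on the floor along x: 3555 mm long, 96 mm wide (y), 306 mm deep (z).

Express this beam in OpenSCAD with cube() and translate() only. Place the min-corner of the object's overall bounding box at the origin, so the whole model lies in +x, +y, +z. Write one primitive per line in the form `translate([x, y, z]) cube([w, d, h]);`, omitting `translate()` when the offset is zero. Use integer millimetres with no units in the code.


cube([3555, 96, 306]);


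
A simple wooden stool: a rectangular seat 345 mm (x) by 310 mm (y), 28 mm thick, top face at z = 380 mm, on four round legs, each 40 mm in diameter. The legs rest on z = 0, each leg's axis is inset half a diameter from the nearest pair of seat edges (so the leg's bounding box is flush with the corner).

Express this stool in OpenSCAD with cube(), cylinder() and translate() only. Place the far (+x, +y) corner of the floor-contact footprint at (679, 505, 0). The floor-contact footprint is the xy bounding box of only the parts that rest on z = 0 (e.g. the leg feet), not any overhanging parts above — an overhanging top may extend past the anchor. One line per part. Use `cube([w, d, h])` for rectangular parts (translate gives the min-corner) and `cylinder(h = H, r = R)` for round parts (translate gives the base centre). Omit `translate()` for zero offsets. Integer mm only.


translate([334, 195, 352]) cube([345, 310, 28]);
translate([354, 215, 0]) cylinder(h = 352, r = 20);
translate([659, 215, 0]) cylinder(h = 352, r = 20);
translate([354, 485, 0]) cylinder(h = 352, r = 20);
translate([659, 485, 0]) cylinder(h = 352, r = 20);


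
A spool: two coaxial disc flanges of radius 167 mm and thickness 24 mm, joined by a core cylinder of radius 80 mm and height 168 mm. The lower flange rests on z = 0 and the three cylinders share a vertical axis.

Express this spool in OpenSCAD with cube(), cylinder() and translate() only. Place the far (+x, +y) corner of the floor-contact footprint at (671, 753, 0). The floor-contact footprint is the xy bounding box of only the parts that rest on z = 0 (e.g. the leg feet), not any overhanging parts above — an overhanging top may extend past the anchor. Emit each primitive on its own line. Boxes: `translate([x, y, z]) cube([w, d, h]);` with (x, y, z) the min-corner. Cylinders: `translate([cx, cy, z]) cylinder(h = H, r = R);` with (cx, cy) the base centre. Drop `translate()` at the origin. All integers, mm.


translate([504, 586, 0]) cylinder(h = 24, r = 167);
translate([504, 586, 24]) cylinder(h = 168, r = 80);
translate([504, 586, 192]) cylinder(h = 24, r = 167);


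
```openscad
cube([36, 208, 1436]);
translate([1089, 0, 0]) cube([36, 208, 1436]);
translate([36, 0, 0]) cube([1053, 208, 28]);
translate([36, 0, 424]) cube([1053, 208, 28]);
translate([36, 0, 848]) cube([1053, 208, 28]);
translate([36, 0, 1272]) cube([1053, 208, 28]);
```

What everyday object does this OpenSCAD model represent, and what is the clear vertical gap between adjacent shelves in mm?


A bookshelf. The clear shelf gap is 396 mm.

Two tall side panels with 4 horizontal boards between them — a bookshelf. The first two shelf undersides are at z = 0 and z = 424; with shelf thickness 28, the clear gap is 424 − 0 − 28 = 396 mm.


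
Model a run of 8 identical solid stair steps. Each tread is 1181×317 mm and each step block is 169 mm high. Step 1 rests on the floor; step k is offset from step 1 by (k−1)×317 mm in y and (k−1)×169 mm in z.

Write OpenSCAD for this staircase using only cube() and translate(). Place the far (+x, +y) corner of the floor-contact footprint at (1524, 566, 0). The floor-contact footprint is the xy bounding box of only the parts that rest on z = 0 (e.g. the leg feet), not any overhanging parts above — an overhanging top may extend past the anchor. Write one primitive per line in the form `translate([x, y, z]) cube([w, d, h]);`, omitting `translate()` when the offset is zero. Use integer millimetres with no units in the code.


translate([343, 249, 0]) cube([1181, 317, 169]);
translate([343, 566, 169]) cube([1181, 317, 169]);
translate([343, 883, 338]) cube([1181, 317, 169]);
translate([343, 1200, 507]) cube([1181, 317, 169]);
translate([343, 1517, 676]) cube([1181, 317, 169]);
translate([343, 1834, 845]) cube([1181, 317, 169]);
translate([343, 2151, 1014]) cube([1181, 317, 169]);
translate([343, 2468, 1183]) cube([1181, 317, 169]);


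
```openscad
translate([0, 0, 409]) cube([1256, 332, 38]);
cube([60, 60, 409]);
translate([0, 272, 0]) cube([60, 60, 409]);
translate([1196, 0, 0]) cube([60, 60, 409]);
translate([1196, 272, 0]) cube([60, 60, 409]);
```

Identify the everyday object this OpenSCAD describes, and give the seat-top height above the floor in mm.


A bench. The seat-top height is 447 mm.

A long slab on four corner posts — a bench. The slab sits at z = 409 with thickness 38, so the top is 409 + 38 = 447 mm.


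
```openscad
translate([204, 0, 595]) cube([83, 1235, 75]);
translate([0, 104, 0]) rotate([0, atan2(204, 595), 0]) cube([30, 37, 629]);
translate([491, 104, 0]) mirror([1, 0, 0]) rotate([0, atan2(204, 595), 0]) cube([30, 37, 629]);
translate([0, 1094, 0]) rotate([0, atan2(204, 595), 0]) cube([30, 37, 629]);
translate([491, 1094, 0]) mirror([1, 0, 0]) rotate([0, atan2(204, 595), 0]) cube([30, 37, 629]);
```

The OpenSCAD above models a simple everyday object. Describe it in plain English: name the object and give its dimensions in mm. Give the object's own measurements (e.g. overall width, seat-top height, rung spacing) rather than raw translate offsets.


A sawhorse. A 83×1235×75 mm beam (x, y, z) sits on two A-frame leg pairs. Each pair is two raked legs of 30×37 mm section (37 mm along y) splaying symmetrically in x. Each leg rises 595 mm vertically over 204 mm of horizontal reach and is 629 mm long along its own axis. Every leg's outer bottom edge rests on the floor and its outer top edge meets a bottom edge of the beam — the left legs (tilting toward +x) meet the beam's −x bottom edge, the right legs (their mirror images, tilting toward −x) meet its +x bottom edge — so the leg tops tuck under the beam, the beam's underside is 595 mm above the floor, and the feet are 491 mm apart outside-to-outside with the beam centred between them. The two leg pairs are set in 104 mm from either end of the beam.


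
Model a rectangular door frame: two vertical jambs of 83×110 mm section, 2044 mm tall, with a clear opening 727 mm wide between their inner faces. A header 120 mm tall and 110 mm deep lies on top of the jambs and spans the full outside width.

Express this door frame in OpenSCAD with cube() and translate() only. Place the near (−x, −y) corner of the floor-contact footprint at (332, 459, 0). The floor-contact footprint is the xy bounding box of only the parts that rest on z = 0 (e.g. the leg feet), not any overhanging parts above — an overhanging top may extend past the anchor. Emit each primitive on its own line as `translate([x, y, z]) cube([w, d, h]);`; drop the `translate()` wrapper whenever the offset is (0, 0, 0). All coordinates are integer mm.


translate([332, 459, 0]) cube([83, 110, 2044]);
translate([1142, 459, 0]) cube([83, 110, 2044]);
translate([332, 459, 2044]) cube([893, 110, 120]);


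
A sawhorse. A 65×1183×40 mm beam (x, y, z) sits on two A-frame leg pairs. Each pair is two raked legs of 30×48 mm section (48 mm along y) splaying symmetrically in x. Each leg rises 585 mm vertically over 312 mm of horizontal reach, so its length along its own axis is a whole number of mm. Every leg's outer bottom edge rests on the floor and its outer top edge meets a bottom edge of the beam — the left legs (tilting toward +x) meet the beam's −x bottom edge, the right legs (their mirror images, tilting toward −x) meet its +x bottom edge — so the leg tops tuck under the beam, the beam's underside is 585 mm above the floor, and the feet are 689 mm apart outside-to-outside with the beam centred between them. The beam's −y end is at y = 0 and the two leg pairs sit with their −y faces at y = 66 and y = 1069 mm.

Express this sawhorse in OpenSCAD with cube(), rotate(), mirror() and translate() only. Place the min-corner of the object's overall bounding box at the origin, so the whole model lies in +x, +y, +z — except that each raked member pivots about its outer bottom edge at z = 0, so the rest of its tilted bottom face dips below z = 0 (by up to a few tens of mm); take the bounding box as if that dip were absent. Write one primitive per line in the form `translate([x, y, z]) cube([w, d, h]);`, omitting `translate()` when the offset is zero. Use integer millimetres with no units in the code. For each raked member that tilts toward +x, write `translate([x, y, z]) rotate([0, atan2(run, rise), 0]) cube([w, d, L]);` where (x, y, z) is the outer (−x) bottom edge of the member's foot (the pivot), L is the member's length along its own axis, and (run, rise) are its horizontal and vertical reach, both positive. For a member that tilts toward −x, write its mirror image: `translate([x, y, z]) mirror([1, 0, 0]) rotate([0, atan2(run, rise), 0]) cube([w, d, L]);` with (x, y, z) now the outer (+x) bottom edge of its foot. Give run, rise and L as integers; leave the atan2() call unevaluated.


translate([312, 0, 585]) cube([65, 1183, 40]);
translate([0, 66, 0]) rotate([0, atan2(312, 585), 0]) cube([30, 48, 663]);
translate([689, 66, 0]) mirror([1, 0, 0]) rotate([0, atan2(312, 585), 0]) cube([30, 48, 663]);
translate([0, 1069, 0]) rotate([0, atan2(312, 585), 0]) cube([30, 48, 663]);
translate([689, 1069, 0]) mirror([1, 0, 0]) rotate([0, atan2(312, 585), 0]) cube([30, 48, 663]);
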